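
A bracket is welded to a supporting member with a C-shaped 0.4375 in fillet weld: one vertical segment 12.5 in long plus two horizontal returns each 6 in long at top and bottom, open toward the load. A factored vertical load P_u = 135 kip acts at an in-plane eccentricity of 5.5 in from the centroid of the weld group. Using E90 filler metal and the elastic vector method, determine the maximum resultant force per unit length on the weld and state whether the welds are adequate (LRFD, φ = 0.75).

E90XX → F_EXX = 90 ksi.
Total weld length L_w = 24.5 in. Treat welds as unit-width lines.
Centroid: x̄ = 2×6×3 / 24.5 = 1.469 in from the vertical weld.
Polar moment about centroid: J = I_x + I_y = [12.5³/12 + 2×6×6.25²] + [12.5×1.469² + 2(6³/12 + 6×1.531²)] = 722.6 in³.
Direct shear f_v = P/L_w = 135 / 24.5 = 5.51 kip/in (vertical).
Torsion M = P·e = 135 × 5.5 = 742.5 kip·in.
Critical point at (x, y) = (4.531, 6.25) from centroid. f_tx = M·y/J = 6.422 kip/in; f_ty = M·x/J = 4.655 kip/in.
Resultant f_max = √[f_tx² + (f_v + f_ty)²] = √[6.422² + (5.51 + 4.655)²] = 12.02 kip/in.
Capacity per unit length: φr_n = 0.75 × 0.6 × 90 × (0.707 × 0.4375) = 12.53 kip/in.
12.02 ≤ 12.53 → adequate.

f_max ≈ 12 kip/in; adequate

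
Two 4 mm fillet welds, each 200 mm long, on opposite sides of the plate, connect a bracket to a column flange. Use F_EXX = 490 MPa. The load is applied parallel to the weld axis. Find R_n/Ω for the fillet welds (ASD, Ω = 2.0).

R_n/Ω ≈ 166 kN

Effective throat t_e = 0.707 × 4 = 2.828 mm.
Total length L = 400 mm; A_we = 2.828 × 400 = 1131 mm².
F_nw = 0.6 F_EXX = 0.6 × 490 = 294 MPa.
R_n = 294 × 1131 × 10⁻³ = 332.6 kN; R_n/Ω = 332.6/2.0 = 166.3 kN.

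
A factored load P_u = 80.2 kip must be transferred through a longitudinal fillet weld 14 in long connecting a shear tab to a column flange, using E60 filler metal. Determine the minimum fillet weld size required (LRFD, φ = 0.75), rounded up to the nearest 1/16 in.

E60XX → F_EXX = 60 ksi.
Total weld length L = 14 in.
Required throat t_e = P_u / (φ × 0.6 F_EXX × L) = 80.2 / (0.75 × 0.6 × 60 × 14) = 0.2122 in.
Required leg w = t_e / 0.707 = 0.3001 in → use 5/16 in.

w = 5/16 in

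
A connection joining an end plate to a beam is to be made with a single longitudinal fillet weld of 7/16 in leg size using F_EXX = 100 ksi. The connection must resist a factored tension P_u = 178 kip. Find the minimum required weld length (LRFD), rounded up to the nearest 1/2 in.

L = 13 in

Throat t_e = 0.707 × 0.4375 = 0.3093 in.
φr_n = 0.75 × 0.6 × 100 × 0.3093 = 13.92 kip/in.
L_req = P_u / φr_n = 178 / 13.92 = 12.79 in total.
Round up → use L = 13 in.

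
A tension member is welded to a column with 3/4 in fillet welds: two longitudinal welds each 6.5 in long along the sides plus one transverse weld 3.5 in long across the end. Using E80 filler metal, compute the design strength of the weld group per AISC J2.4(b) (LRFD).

φR_n ≈ 315 kip

E80XX → F_EXX = 80 ksi.
t_e = 0.707 × 0.75 = 0.5302 in.
R_nwl = 0.6 × 80 × 0.5302 × 13 = 330.9 kip (longitudinal, 2 welds).
R_nwt = 0.6 × 80 × 0.5302 × 3.5 = 89.08 kip (transverse, base value).
(i) R_nwl + R_nwt = 420 kip; (ii) 0.85 R_nwl + 1.5 R_nwt = 414.9 kip.
R_n = max = 420 kip [governs: (i)]; φR_n = 315 kip.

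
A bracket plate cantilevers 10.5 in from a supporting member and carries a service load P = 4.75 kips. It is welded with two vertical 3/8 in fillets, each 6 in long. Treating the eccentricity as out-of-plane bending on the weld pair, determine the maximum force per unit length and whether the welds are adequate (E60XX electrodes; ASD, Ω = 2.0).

E60XX → F_EXX = 60 ksi.
L_w = 2 × 6 = 12 in; section modulus (unit throat) S = 2 × L²/6 = 12 in².
Direct shear f_v = P/L_w = 4.75/12 = 0.3958 kip/in.
Moment M = P × e = 4.75 × 10.5 = 49.875 kip·in; bending f_b = M/S = 4.156 kip/in.
f_max = √(f_v² + f_b²) = √(0.3958² + 4.156²) = 4.175 kip/in.
r_n/Ω = (1/2.0) × 0.6 × 60 × (0.707 × 0.375) = 4.772 kip/in → adequate.

f_max ≈ 4.18 kip/in; adequate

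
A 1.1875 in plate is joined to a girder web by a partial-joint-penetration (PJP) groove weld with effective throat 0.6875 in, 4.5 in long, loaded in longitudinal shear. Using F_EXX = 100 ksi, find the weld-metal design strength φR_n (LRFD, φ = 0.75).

φR_n ≈ 139 kip

Effective throat (given) t_e = 0.6875 in.
A_we = 0.6875 × 4.5 = 3.094 in².
F_nw = 0.6 F_EXX = 60 ksi.
φR_n = 0.75 × 60 × 3.094 = 139.2 kip.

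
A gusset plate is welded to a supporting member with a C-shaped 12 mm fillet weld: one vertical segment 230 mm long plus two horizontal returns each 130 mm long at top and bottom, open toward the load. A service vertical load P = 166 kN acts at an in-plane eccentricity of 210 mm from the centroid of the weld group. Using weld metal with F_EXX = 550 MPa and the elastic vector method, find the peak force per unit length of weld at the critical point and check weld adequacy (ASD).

Total weld length L_w = 490 mm. Treat welds as unit-width lines.
Centroid: x̄ = 2×130×65 / 490 = 34.49 mm from the vertical weld.
Polar moment about centroid: J = I_x + I_y = [230³/12 + 2×130×115²] + [230×34.49² + 2(130³/12 + 130×30.51²)] = 5334000 mm³.
Direct shear f_v = P/L_w = 166×10³ / 490 = 338.8 N/mm (vertical).
Torsion M = P·e = 166×10³ × 210 = 34860000 N·mm.
Critical point at (x, y) = (95.51, 115) from centroid. f_tx = M·y/J = 751.5 N/mm; f_ty = M·x/J = 624.2 N/mm.
Resultant f_max = √[f_tx² + (f_v + f_ty)²] = √[751.5² + (338.8 + 624.2)²] = 1222 N/mm.
Capacity per unit length: r_n/Ω = (1/2.0) × 0.6 × 550 × (0.707 × 12) = 1400 N/mm.
1222 ≤ 1400 → adequate.

f_max ≈ 1220 N/mm; adequate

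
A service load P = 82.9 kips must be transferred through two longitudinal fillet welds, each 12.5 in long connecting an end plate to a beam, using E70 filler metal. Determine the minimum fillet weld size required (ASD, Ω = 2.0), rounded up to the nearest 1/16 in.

E70XX → F_EXX = 70 ksi.
Total weld length L = 25 in.
Required throat t_e = P × Ω / (0.6 F_EXX × L) = 82.9 × 2.0 / (0.6 × 70 × 25) = 0.1579 in.
Required leg w = t_e / 0.707 = 0.2233 in → use 1/4 in.

w = 1/4 in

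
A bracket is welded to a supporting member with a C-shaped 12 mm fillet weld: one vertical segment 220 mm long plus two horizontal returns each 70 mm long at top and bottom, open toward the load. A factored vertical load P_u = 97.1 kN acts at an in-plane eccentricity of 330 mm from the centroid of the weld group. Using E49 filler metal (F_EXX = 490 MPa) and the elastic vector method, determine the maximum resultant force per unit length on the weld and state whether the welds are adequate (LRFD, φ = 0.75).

f_max ≈ 1590 N/mm; adequate

Total weld length L_w = 360 mm. Treat welds as unit-width lines.
Centroid: x̄ = 2×70×35 / 360 = 13.61 mm from the vertical weld.
Polar moment about centroid: J = I_x + I_y = [220³/12 + 2×70×110²] + [220×13.61² + 2(70³/12 + 70×21.39²)] = 2743000 mm³.
Direct shear f_v = P/L_w = 97.1×10³ / 360 = 269.7 N/mm (vertical).
Torsion M = P·e = 97.1×10³ × 330 = 32043000 N·mm.
Critical point at (x, y) = (56.39, 110) from centroid. f_tx = M·y/J = 1285 N/mm; f_ty = M·x/J = 658.6 N/mm.
Resultant f_max = √[f_tx² + (f_v + f_ty)²] = √[1285² + (269.7 + 658.6)²] = 1585 N/mm.
Capacity per unit length: φr_n = 0.75 × 0.6 × 490 × (0.707 × 12) = 1871 N/mm.
1585 ≤ 1871 → adequate.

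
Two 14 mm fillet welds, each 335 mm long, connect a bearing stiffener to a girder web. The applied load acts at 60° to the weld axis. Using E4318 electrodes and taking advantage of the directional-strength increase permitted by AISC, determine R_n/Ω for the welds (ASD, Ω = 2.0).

R_n/Ω ≈ 1200 kN

E43XX → F_EXX = 430 MPa.
t_e = 0.707 × 14 = 9.898 mm; A_we = 9.898 × 670 = 6632 mm².
Directional factor: 1.0 + 0.5 sin^1.5(60°) = 1.403.
F_nw = 0.6 × 430 × 1.403 = 362 MPa.
R_n/Ω = (362 × 6632) / 2.0 × 10⁻³ = 1200 kN.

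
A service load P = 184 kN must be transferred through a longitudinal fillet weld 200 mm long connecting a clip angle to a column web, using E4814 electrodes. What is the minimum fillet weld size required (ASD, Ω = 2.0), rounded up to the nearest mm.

E48XX → F_EXX = 480 MPa.
Total weld length L = 200 mm.
Required throat t_e = P × Ω / (0.6 F_EXX × L) = 184 × 2.0 / (0.6 × 480 × 200 × 10⁻³) = 6.389 mm.
Required leg w = t_e / 0.707 = 9.037 mm → use 10 mm.

w = 10 mm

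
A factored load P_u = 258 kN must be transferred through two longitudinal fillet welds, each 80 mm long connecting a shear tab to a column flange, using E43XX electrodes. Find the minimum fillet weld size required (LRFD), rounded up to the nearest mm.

w = 12 mm

E43XX → F_EXX = 430 MPa.
Total weld length L = 160 mm.
Required throat t_e = P_u / (φ × 0.6 F_EXX × L) = 258 / (0.75 × 0.6 × 430 × 160 × 10⁻³) = 8.333 mm.
Required leg w = t_e / 0.707 = 11.79 mm → use 12 mm.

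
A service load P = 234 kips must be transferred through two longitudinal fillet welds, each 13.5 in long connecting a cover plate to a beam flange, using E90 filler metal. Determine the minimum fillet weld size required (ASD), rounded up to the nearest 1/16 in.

E90XX → F_EXX = 90 ksi.
Total weld length L = 27 in.
Required throat t_e = P × Ω / (0.6 F_EXX × L) = 234 × 2.0 / (0.6 × 90 × 27) = 0.321 in.
Required leg w = t_e / 0.707 = 0.454 in → use 1/2 in.

w = 1/2 in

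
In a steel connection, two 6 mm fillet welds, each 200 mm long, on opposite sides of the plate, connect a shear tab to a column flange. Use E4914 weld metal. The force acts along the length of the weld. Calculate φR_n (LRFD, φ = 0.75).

φR_n ≈ 374 kN

E49XX → F_EXX = 490 MPa.
Effective throat t_e = 0.707 × 6 = 4.242 mm.
Total length L = 400 mm; A_we = 4.242 × 400 = 1697 mm².
F_nw = 0.6 F_EXX = 0.6 × 490 = 294 MPa.
φR_n = 0.75 × 294 × 1697 × 10⁻³ = 374.1 kN.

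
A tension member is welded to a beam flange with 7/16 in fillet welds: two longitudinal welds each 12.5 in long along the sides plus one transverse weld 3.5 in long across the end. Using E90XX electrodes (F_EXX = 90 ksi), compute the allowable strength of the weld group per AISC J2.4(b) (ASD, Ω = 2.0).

R_n/Ω ≈ 238 kips

t_e = 0.707 × 0.4375 = 0.3093 in.
R_nwl = 0.6 × 90 × 0.3093 × 25 = 417.6 kips (longitudinal, 2 welds).
R_nwt = 0.6 × 90 × 0.3093 × 3.5 = 58.46 kips (transverse, base value).
(i) R_nwl + R_nwt = 476 kips; (ii) 0.85 R_nwl + 1.5 R_nwt = 442.6 kips.
R_n = max = 476 kips [governs: (i)]; R_n/Ω = 238 kips.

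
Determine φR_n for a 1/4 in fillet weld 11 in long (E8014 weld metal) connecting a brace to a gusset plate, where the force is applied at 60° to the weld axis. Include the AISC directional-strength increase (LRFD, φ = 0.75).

E80XX → F_EXX = 80 ksi.
t_e = 0.707 × 0.25 = 0.1767 in; A_we = 0.1767 × 11 = 1.944 in².
Directional factor: 1.0 + 0.5 sin^1.5(60°) = 1.403.
F_nw = 0.6 × 80 × 1.403 = 67.34 ksi.
φR_n = 0.75 × 67.34 × 1.944 = 98.2 kips.

φR_n ≈ 98.2 kips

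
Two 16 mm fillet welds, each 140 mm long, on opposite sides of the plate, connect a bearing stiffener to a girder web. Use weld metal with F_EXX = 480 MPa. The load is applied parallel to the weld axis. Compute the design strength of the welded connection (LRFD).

Effective throat t_e = 0.707 × 16 = 11.31 mm.
Total length L = 280 mm; A_we = 11.31 × 280 = 3167 mm².
F_nw = 0.6 F_EXX = 0.6 × 480 = 288 MPa.
φR_n = 0.75 × 288 × 3167 × 10⁻³ = 684.1 kN.

φR_n ≈ 684 kN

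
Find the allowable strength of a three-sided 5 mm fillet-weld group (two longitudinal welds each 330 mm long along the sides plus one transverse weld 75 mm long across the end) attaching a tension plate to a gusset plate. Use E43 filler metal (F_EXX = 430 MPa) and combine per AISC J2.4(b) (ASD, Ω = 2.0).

R_n/Ω ≈ 335 kN

t_e = 0.707 × 5 = 3.535 mm.
R_nwl = 0.6 × 430 × 3.535 × 660 × 10⁻³ = 601.9 kN (longitudinal, 2 welds).
R_nwt = 0.6 × 430 × 3.535 × 75 × 10⁻³ = 68.4 kN (transverse, base value).
(i) R_nwl + R_nwt = 670.3 kN; (ii) 0.85 R_nwl + 1.5 R_nwt = 614.3 kN.
R_n = max = 670.3 kN [governs: (i)]; R_n/Ω = 335.2 kN.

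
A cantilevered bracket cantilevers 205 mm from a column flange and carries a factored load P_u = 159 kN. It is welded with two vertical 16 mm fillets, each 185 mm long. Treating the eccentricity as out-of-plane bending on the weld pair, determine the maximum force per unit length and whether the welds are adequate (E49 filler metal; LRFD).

E49XX → F_EXX = 490 MPa.
L_w = 2 × 185 = 370 mm; section modulus (unit throat) S = 2 × L²/6 = 11410 mm².
Direct shear f_v = P/L_w = 159×10³/370 = 429.7 N/mm.
Moment M = P × e = 159×10³ × 205 = 32595000 N·mm; bending f_b = M/S = 2857 N/mm.
f_max = √(f_v² + f_b²) = √(429.7² + 2857²) = 2889 N/mm.
φr_n = 0.75 × 0.6 × 490 × (0.707 × 16) = 2494 N/mm → NOT adequate.

f_max ≈ 2890 N/mm; NOT adequate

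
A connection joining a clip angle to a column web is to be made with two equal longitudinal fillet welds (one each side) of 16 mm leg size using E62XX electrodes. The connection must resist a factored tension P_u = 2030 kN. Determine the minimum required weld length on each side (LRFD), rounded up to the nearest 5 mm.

E62XX → F_EXX = 620 MPa.
Throat t_e = 0.707 × 16 = 11.31 mm.
φr_n = 0.75 × 0.6 × 620 × 11.31 × 10⁻³ = 3.156 kN/mm.
L_req = P_u / φr_n = 2030 / 3.156 = 643.2 mm total.
Per side: 643.2 / 2 = 321.6 mm.
Round up → use L = 325 mm on each side.

L = 325 mm on each side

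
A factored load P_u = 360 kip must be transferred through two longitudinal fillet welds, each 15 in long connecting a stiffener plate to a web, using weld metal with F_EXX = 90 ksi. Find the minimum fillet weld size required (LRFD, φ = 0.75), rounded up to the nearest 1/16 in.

Total weld length L = 30 in.
Required throat t_e = P_u / (φ × 0.6 F_EXX × L) = 360 / (0.75 × 0.6 × 90 × 30) = 0.2963 in.
Required leg w = t_e / 0.707 = 0.4191 in → use 7/16 in.

w = 7/16 in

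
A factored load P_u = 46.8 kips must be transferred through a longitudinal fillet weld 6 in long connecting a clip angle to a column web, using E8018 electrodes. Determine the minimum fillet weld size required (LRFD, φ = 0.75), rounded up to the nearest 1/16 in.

E80XX → F_EXX = 80 ksi.
Total weld length L = 6 in.
Required throat t_e = P_u / (φ × 0.6 F_EXX × L) = 46.8 / (0.75 × 0.6 × 80 × 6) = 0.2167 in.
Required leg w = t_e / 0.707 = 0.3065 in → use 5/16 in.

w = 5/16 in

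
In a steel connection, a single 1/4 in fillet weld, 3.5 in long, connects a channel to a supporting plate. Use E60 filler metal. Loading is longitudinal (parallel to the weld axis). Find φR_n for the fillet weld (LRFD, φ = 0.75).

φR_n ≈ 16.7 kip

E60XX → F_EXX = 60 ksi.
Effective throat t_e = 0.707 × 0.25 = 0.1767 in.
Total length L = 3.5 in; A_we = 0.1767 × 3.5 = 0.6186 in².
F_nw = 0.6 F_EXX = 0.6 × 60 = 36 ksi.
φR_n = 0.75 × 36 × 0.6186 = 16.7 kip.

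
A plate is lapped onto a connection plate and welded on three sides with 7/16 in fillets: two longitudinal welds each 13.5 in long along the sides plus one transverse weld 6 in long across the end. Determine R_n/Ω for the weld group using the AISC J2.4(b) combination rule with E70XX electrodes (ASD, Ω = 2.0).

E70XX → F_EXX = 70 ksi.
t_e = 0.707 × 0.4375 = 0.3093 in.
R_nwl = 0.6 × 70 × 0.3093 × 27 = 350.8 kip (longitudinal, 2 welds).
R_nwt = 0.6 × 70 × 0.3093 × 6 = 77.95 kip (transverse, base value).
(i) R_nwl + R_nwt = 428.7 kip; (ii) 0.85 R_nwl + 1.5 R_nwt = 415.1 kip.
R_n = max = 428.7 kip [governs: (i)]; R_n/Ω = 214.4 kip.

R_n/Ω ≈ 214 kip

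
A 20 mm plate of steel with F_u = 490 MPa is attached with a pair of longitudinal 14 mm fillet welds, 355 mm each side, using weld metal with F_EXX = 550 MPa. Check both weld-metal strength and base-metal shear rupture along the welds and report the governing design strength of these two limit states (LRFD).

φR_n ≈ 1740 kN (weld metal governs)

t_e = 0.707 × 14 = 9.898 mm; L = 710 mm.
Weld metal: φR_n = 0.75 × 0.6 × 550 × 9.898 × 710 × 10⁻³ = 1739 kN.
Base metal (shear rupture): φR_n = 0.75 × 0.6 × 490 × 20 × 710 × 10⁻³ = 3131 kN.
Governing: weld metal.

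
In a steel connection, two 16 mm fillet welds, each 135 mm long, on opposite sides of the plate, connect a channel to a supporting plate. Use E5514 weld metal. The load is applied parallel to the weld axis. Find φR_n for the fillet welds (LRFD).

φR_n ≈ 756 kN

E55XX → F_EXX = 550 MPa.
Effective throat t_e = 0.707 × 16 = 11.31 mm.
Total length L = 270 mm; A_we = 11.31 × 270 = 3054 mm².
F_nw = 0.6 F_EXX = 0.6 × 550 = 330 MPa.
φR_n = 0.75 × 330 × 3054 × 10⁻³ = 755.9 kN.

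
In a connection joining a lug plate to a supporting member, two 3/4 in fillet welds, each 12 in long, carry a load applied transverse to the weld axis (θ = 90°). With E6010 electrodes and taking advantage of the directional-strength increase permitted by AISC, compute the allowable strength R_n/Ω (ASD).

R_n/Ω ≈ 344 kips

E60XX → F_EXX = 60 ksi.
t_e = 0.707 × 0.75 = 0.5302 in; A_we = 0.5302 × 24 = 12.73 in².
Directional factor: 1.0 + 0.5 sin^1.5(90°) = 1.5.
F_nw = 0.6 × 60 × 1.5 = 54 ksi.
R_n/Ω = (54 × 12.73) / 2.0 = 343.6 kips.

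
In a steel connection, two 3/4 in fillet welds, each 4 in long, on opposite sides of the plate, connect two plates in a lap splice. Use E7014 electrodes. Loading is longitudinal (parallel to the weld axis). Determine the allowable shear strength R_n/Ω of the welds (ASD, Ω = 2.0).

E70XX → F_EXX = 70 ksi.
Effective throat t_e = 0.707 × 0.75 = 0.5302 in.
Total length L = 8 in; A_we = 0.5302 × 8 = 4.242 in².
F_nw = 0.6 F_EXX = 0.6 × 70 = 42 ksi.
R_n = 42 × 4.242 = 178.2 kip; R_n/Ω = 178.2/2.0 = 89.08 kip.

R_n/Ω ≈ 89.1 kip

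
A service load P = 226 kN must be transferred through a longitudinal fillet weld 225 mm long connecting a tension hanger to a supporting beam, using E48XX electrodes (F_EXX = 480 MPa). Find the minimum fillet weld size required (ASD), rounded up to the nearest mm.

w = 10 mm

Total weld length L = 225 mm.
Required throat t_e = P × Ω / (0.6 F_EXX × L) = 226 × 2.0 / (0.6 × 480 × 225 × 10⁻³) = 6.975 mm.
Required leg w = t_e / 0.707 = 9.866 mm → use 10 mm.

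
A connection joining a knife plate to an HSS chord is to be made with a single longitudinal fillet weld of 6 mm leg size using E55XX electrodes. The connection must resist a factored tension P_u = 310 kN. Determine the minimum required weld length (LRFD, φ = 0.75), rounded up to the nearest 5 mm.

L = 300 mm

E55XX → F_EXX = 550 MPa.
Throat t_e = 0.707 × 6 = 4.242 mm.
φr_n = 0.75 × 0.6 × 550 × 4.242 × 10⁻³ = 1.05 kN/mm.
L_req = P_u / φr_n = 310 / 1.05 = 295.3 mm total.
Round up → use L = 300 mm.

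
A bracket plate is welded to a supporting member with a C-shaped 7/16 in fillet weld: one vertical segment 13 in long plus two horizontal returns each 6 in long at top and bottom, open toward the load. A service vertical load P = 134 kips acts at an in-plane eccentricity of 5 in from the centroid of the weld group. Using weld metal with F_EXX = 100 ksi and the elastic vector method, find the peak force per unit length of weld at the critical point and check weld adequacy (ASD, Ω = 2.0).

f_max ≈ 10.8 kip/in; NOT adequate

Total weld length L_w = 25 in. Treat welds as unit-width lines.
Centroid: x̄ = 2×6×3 / 25 = 1.44 in from the vertical weld.
Polar moment about centroid: J = I_x + I_y = [13³/12 + 2×6×6.5²] + [13×1.44² + 2(6³/12 + 6×1.56²)] = 782.2 in³.
Direct shear f_v = P/L_w = 134 / 25 = 5.36 kip/in (vertical).
Torsion M = P·e = 134 × 5 = 670 kip·in.
Critical point at (x, y) = (4.56, 6.5) from centroid. f_tx = M·y/J = 5.567 kip/in; f_ty = M·x/J = 3.906 kip/in.
Resultant f_max = √[f_tx² + (f_v + f_ty)²] = √[5.567² + (5.36 + 3.906)²] = 10.81 kip/in.
Capacity per unit length: r_n/Ω = (1/2.0) × 0.6 × 100 × (0.707 × 0.4375) = 9.279 kip/in.
10.81 > 9.279 → NOT adequate.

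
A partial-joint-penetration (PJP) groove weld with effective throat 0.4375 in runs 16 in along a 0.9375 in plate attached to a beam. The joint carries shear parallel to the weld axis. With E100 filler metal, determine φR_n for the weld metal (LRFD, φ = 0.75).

E100XX → F_EXX = 100 ksi.
Effective throat (given) t_e = 0.4375 in.
A_we = 0.4375 × 16 = 7 in².
F_nw = 0.6 F_EXX = 60 ksi.
φR_n = 0.75 × 60 × 7 = 315 kip.

φR_n ≈ 315 kip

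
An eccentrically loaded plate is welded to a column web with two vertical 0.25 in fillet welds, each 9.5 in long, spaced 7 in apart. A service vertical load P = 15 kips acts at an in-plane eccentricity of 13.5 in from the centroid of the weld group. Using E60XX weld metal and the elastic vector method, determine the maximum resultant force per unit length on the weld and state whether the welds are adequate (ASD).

f_max ≈ 3.7 kip/in; NOT adequate

E60XX → F_EXX = 60 ksi.
Total weld length L_w = 19 in. Treat welds as unit-width lines.
Polar moment about centroid: J = 2[d³/12 + d(b/2)²] = 2[9.5³/12 + 9.5×3.5²] = 375.6 in³.
Direct shear f_v = P/L_w = 15 / 19 = 0.7895 kip/in (vertical).
Torsion M = P·e = 15 × 13.5 = 202.5 kip·in.
Critical point at (x, y) = (3.5, 4.75) from centroid. f_tx = M·y/J = 2.561 kip/in; f_ty = M·x/J = 1.887 kip/in.
Resultant f_max = √[f_tx² + (f_v + f_ty)²] = √[2.561² + (0.7895 + 1.887)²] = 3.704 kip/in.
Capacity per unit length: r_n/Ω = (1/2.0) × 0.6 × 60 × (0.707 × 0.25) = 3.181 kip/in.
3.704 > 3.181 → NOT adequate.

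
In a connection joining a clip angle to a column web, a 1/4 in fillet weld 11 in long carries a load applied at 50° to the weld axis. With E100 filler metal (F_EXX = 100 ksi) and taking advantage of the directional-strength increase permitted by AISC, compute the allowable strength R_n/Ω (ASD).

t_e = 0.707 × 0.25 = 0.1767 in; A_we = 0.1767 × 11 = 1.944 in².
Directional factor: 1.0 + 0.5 sin^1.5(50°) = 1.335.
F_nw = 0.6 × 100 × 1.335 = 80.11 ksi.
R_n/Ω = (80.11 × 1.944) / 2.0 = 77.88 kip.

R_n/Ω ≈ 77.9 kip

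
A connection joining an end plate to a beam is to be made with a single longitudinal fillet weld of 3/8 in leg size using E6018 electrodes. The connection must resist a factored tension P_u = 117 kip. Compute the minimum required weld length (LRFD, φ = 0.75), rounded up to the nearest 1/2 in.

L = 16.5 in

E60XX → F_EXX = 60 ksi.
Throat t_e = 0.707 × 0.375 = 0.2651 in.
φr_n = 0.75 × 0.6 × 60 × 0.2651 = 7.158 kip/in.
L_req = P_u / φr_n = 117 / 7.158 = 16.34 in total.
Round up → use L = 16.5 in.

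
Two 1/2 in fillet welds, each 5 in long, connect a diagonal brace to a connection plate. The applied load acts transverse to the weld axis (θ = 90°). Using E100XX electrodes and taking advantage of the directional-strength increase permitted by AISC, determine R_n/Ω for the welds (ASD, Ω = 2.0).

E100XX → F_EXX = 100 ksi.
t_e = 0.707 × 0.5 = 0.3535 in; A_we = 0.3535 × 10 = 3.535 in².
Directional factor: 1.0 + 0.5 sin^1.5(90°) = 1.5.
F_nw = 0.6 × 100 × 1.5 = 90 ksi.
R_n/Ω = (90 × 3.535) / 2.0 = 159.1 kip.

R_n/Ω ≈ 159 kip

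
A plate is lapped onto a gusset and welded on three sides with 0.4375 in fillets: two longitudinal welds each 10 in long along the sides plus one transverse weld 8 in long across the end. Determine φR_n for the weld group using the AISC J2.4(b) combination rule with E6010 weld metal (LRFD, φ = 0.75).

E60XX → F_EXX = 60 ksi.
t_e = 0.707 × 0.4375 = 0.3093 in.
R_nwl = 0.6 × 60 × 0.3093 × 20 = 222.7 kips (longitudinal, 2 welds).
R_nwt = 0.6 × 60 × 0.3093 × 8 = 89.08 kips (transverse, base value).
(i) R_nwl + R_nwt = 311.8 kips; (ii) 0.85 R_nwl + 1.5 R_nwt = 322.9 kips.
R_n = max = 322.9 kips [governs: (ii)]; φR_n = 242.2 kips.

φR_n ≈ 242 kips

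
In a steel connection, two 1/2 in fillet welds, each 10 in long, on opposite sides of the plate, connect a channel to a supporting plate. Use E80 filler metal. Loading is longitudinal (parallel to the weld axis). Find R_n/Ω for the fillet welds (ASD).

E80XX → F_EXX = 80 ksi.
Effective throat t_e = 0.707 × 0.5 = 0.3535 in.
Total length L = 20 in; A_we = 0.3535 × 20 = 7.07 in².
F_nw = 0.6 F_EXX = 0.6 × 80 = 48 ksi.
R_n = 48 × 7.07 = 339.4 kips; R_n/Ω = 339.4/2.0 = 169.7 kips.

R_n/Ω ≈ 170 kips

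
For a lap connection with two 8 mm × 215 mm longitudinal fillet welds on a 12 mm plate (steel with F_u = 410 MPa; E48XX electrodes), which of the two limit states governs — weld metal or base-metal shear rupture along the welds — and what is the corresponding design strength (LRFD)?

φR_n ≈ 525 kN (weld metal governs)

E48XX → F_EXX = 480 MPa.
t_e = 0.707 × 8 = 5.656 mm; L = 430 mm.
Weld metal: φR_n = 0.75 × 0.6 × 480 × 5.656 × 430 × 10⁻³ = 525.3 kN.
Base metal (shear rupture): φR_n = 0.75 × 0.6 × 410 × 12 × 430 × 10⁻³ = 952 kN.
Governing: weld metal.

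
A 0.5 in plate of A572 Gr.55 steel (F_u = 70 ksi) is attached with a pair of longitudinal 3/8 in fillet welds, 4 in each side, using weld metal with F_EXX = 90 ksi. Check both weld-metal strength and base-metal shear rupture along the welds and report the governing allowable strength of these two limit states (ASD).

t_e = 0.707 × 0.375 = 0.2651 in; L = 8 in.
Weld metal: R_n/Ω = (1/2.0) × 0.6 × 90 × 0.2651 × 8 = 57.27 kips.
Base metal (shear rupture): R_n/Ω = (1/2.0) × 0.6 × 70 × 0.5 × 8 = 84 kips.
Governing: weld metal.

R_n/Ω ≈ 57.3 kips (weld metal governs)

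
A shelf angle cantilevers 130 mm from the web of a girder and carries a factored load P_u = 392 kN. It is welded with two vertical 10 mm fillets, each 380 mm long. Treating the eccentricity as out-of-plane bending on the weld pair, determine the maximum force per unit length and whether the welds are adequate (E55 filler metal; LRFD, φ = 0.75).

E55XX → F_EXX = 550 MPa.
L_w = 2 × 380 = 760 mm; section modulus (unit throat) S = 2 × L²/6 = 48130 mm².
Direct shear f_v = P/L_w = 392×10³/760 = 515.8 N/mm.
Moment M = P × e = 392×10³ × 130 = 50960000 N·mm; bending f_b = M/S = 1059 N/mm.
f_max = √(f_v² + f_b²) = √(515.8² + 1059²) = 1178 N/mm.
φr_n = 0.75 × 0.6 × 550 × (0.707 × 10) = 1750 N/mm → adequate.

f_max ≈ 1180 N/mm; adequate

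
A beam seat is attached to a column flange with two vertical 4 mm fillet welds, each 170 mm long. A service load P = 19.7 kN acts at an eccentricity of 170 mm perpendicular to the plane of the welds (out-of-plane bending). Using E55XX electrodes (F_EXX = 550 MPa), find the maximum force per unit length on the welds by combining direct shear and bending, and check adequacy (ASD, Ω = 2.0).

f_max ≈ 352 N/mm; adequate

L_w = 2 × 170 = 340 mm; section modulus (unit throat) S = 2 × L²/6 = 9633 mm².
Direct shear f_v = P/L_w = 19.7×10³/340 = 57.94 N/mm.
Moment M = P × e = 19.7×10³ × 170 = 3349000 N·mm; bending f_b = M/S = 347.6 N/mm.
f_max = √(f_v² + f_b²) = √(57.94² + 347.6²) = 352.4 N/mm.
r_n/Ω = (1/2.0) × 0.6 × 550 × (0.707 × 4) = 466.6 N/mm → adequate.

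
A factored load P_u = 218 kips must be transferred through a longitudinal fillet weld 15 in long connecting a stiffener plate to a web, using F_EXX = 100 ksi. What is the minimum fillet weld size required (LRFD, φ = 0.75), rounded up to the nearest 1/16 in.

Total weld length L = 15 in.
Required throat t_e = P_u / (φ × 0.6 F_EXX × L) = 218 / (0.75 × 0.6 × 100 × 15) = 0.323 in.
Required leg w = t_e / 0.707 = 0.4568 in → use 1/2 in.

w = 1/2 in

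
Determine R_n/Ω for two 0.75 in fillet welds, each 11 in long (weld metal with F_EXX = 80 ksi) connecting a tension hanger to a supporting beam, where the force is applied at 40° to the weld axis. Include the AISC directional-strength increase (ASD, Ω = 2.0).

t_e = 0.707 × 0.75 = 0.5302 in; A_we = 0.5302 × 22 = 11.67 in².
Directional factor: 1.0 + 0.5 sin^1.5(40°) = 1.258.
F_nw = 0.6 × 80 × 1.258 = 60.37 ksi.
R_n/Ω = (60.37 × 11.67) / 2.0 = 352.1 kip.

R_n/Ω ≈ 352 kip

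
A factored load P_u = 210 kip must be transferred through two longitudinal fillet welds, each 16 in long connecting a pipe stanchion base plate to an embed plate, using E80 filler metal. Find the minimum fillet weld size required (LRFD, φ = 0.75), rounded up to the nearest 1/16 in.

E80XX → F_EXX = 80 ksi.
Total weld length L = 32 in.
Required throat t_e = P_u / (φ × 0.6 F_EXX × L) = 210 / (0.75 × 0.6 × 80 × 32) = 0.1823 in.
Required leg w = t_e / 0.707 = 0.2578 in → use 5/16 in.

w = 5/16 in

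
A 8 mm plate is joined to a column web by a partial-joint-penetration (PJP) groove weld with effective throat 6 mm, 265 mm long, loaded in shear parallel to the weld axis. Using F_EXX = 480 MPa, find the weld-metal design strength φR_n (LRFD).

φR_n ≈ 343 kN

Effective throat (given) t_e = 6 mm.
A_we = 6 × 265 = 1590 mm².
F_nw = 0.6 F_EXX = 288 MPa.
φR_n = 0.75 × 288 × 1590 × 10⁻³ = 343.4 kN.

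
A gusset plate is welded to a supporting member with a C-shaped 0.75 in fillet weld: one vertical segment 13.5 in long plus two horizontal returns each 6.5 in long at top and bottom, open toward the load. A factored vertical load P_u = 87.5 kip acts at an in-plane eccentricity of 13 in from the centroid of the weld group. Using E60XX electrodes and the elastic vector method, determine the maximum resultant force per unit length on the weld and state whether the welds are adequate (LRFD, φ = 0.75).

f_max ≈ 12.6 kip/in; adequate

E60XX → F_EXX = 60 ksi.
Total weld length L_w = 26.5 in. Treat welds as unit-width lines.
Centroid: x̄ = 2×6.5×3.25 / 26.5 = 1.594 in from the vertical weld.
Polar moment about centroid: J = I_x + I_y = [13.5³/12 + 2×6.5×6.75²] + [13.5×1.594² + 2(6.5³/12 + 6.5×1.656²)] = 913.1 in³.
Direct shear f_v = P/L_w = 87.5 / 26.5 = 3.302 kip/in (vertical).
Torsion M = P·e = 87.5 × 13 = 1137.5 kip·in.
Critical point at (x, y) = (4.906, 6.75) from centroid. f_tx = M·y/J = 8.409 kip/in; f_ty = M·x/J = 6.111 kip/in.
Resultant f_max = √[f_tx² + (f_v + f_ty)²] = √[8.409² + (3.302 + 6.111)²] = 12.62 kip/in.
Capacity per unit length: φr_n = 0.75 × 0.6 × 60 × (0.707 × 0.75) = 14.32 kip/in.
12.62 ≤ 14.32 → adequate.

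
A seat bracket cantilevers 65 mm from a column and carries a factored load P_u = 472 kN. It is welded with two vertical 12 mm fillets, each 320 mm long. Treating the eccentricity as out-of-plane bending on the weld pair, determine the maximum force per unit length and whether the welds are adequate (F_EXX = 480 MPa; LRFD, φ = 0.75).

L_w = 2 × 320 = 640 mm; section modulus (unit throat) S = 2 × L²/6 = 34130 mm².
Direct shear f_v = P/L_w = 472×10³/640 = 737.5 N/mm.
Moment M = P × e = 472×10³ × 65 = 30680000 N·mm; bending f_b = M/S = 898.8 N/mm.
f_max = √(f_v² + f_b²) = √(737.5² + 898.8²) = 1163 N/mm.
φr_n = 0.75 × 0.6 × 480 × (0.707 × 12) = 1833 N/mm → adequate.

f_max ≈ 1160 N/mm; adequate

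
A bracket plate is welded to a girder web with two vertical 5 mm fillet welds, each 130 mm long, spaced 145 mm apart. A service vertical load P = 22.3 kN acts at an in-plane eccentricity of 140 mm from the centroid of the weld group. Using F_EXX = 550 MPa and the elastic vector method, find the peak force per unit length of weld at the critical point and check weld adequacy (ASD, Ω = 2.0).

Total weld length L_w = 260 mm. Treat welds as unit-width lines.
Polar moment about centroid: J = 2[d³/12 + d(b/2)²] = 2[130³/12 + 130×72.5²] = 1733000 mm³.
Direct shear f_v = P/L_w = 22.3×10³ / 260 = 85.77 N/mm (vertical).
Torsion M = P·e = 22.3×10³ × 140 = 3122000 N·mm.
Critical point at (x, y) = (72.5, 65) from centroid. f_tx = M·y/J = 117.1 N/mm; f_ty = M·x/J = 130.6 N/mm.
Resultant f_max = √[f_tx² + (f_v + f_ty)²] = √[117.1² + (85.77 + 130.6)²] = 246.1 N/mm.
Capacity per unit length: r_n/Ω = (1/2.0) × 0.6 × 550 × (0.707 × 5) = 583.3 N/mm.
246.1 ≤ 583.3 → adequate.

f_max ≈ 246 N/mm; adequate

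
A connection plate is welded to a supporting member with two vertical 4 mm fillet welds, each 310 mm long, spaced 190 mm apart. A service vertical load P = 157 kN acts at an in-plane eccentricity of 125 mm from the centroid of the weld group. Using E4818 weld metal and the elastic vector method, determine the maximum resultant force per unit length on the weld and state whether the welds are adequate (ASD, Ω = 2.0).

f_max ≈ 517 N/mm; NOT adequate

E48XX → F_EXX = 480 MPa.
Total weld length L_w = 620 mm. Treat welds as unit-width lines.
Polar moment about centroid: J = 2[d³/12 + d(b/2)²] = 2[310³/12 + 310×95²] = 10560000 mm³.
Direct shear f_v = P/L_w = 157×10³ / 620 = 253.2 N/mm (vertical).
Torsion M = P·e = 157×10³ × 125 = 19625000 N·mm.
Critical point at (x, y) = (95, 155) from centroid. f_tx = M·y/J = 288 N/mm; f_ty = M·x/J = 176.5 N/mm.
Resultant f_max = √[f_tx² + (f_v + f_ty)²] = √[288² + (253.2 + 176.5)²] = 517.4 N/mm.
Capacity per unit length: r_n/Ω = (1/2.0) × 0.6 × 480 × (0.707 × 4) = 407.2 N/mm.
517.4 > 407.2 → NOT adequate.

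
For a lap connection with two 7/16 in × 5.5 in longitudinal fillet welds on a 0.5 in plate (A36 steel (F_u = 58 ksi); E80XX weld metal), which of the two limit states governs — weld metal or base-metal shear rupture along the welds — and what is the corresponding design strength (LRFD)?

E80XX → F_EXX = 80 ksi.
t_e = 0.707 × 0.4375 = 0.3093 in; L = 11 in.
Weld metal: φR_n = 0.75 × 0.6 × 80 × 0.3093 × 11 = 122.5 kips.
Base metal (shear rupture): φR_n = 0.75 × 0.6 × 58 × 0.5 × 11 = 143.5 kips.
Governing: weld metal.

φR_n ≈ 122 kips (weld metal governs)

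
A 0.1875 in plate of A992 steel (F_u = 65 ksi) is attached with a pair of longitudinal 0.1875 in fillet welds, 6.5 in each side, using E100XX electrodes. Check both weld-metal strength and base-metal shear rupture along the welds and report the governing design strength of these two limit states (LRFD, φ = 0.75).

φR_n ≈ 71.3 kip (base-metal shear rupture governs)

E100XX → F_EXX = 100 ksi.
t_e = 0.707 × 0.1875 = 0.1326 in; L = 13 in.
Weld metal: φR_n = 0.75 × 0.6 × 100 × 0.1326 × 13 = 77.55 kip.
Base metal (shear rupture): φR_n = 0.75 × 0.6 × 65 × 0.1875 × 13 = 71.3 kip.
Governing: base-metal shear rupture.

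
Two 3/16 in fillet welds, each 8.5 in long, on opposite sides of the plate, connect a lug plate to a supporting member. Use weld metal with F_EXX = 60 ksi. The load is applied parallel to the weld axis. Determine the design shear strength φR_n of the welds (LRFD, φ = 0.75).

Effective throat t_e = 0.707 × 0.1875 = 0.1326 in.
Total length L = 17 in; A_we = 0.1326 × 17 = 2.254 in².
F_nw = 0.6 F_EXX = 0.6 × 60 = 36 ksi.
φR_n = 0.75 × 36 × 2.254 = 60.85 kips.

φR_n ≈ 60.8 kips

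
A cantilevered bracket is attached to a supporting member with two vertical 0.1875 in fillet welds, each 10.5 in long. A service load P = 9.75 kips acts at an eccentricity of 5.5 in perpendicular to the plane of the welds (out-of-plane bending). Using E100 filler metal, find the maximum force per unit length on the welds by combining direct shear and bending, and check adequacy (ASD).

f_max ≈ 1.53 kip/in; adequate

E100XX → F_EXX = 100 ksi.
L_w = 2 × 10.5 = 21 in; section modulus (unit throat) S = 2 × L²/6 = 36.75 in².
Direct shear f_v = P/L_w = 9.75/21 = 0.4643 kip/in.
Moment M = P × e = 9.75 × 5.5 = 53.625 kip·in; bending f_b = M/S = 1.459 kip/in.
f_max = √(f_v² + f_b²) = √(0.4643² + 1.459²) = 1.531 kip/in.
r_n/Ω = (1/2.0) × 0.6 × 100 × (0.707 × 0.1875) = 3.977 kip/in → adequate.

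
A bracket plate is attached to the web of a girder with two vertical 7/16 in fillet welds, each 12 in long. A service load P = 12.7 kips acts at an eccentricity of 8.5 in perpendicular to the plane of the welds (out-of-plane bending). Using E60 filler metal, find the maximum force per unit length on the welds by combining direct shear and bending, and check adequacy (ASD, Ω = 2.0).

f_max ≈ 2.31 kip/in; adequate

E60XX → F_EXX = 60 ksi.
L_w = 2 × 12 = 24 in; section modulus (unit throat) S = 2 × L²/6 = 48 in².
Direct shear f_v = P/L_w = 12.7/24 = 0.5292 kip/in.
Moment M = P × e = 12.7 × 8.5 = 107.95 kip·in; bending f_b = M/S = 2.249 kip/in.
f_max = √(f_v² + f_b²) = √(0.5292² + 2.249²) = 2.31 kip/in.
r_n/Ω = (1/2.0) × 0.6 × 60 × (0.707 × 0.4375) = 5.568 kip/in → adequate.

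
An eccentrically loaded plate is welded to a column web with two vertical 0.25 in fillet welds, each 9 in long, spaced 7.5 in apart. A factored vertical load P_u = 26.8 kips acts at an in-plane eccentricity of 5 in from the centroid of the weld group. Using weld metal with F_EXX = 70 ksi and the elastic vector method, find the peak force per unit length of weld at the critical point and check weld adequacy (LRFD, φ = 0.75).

f_max ≈ 3.26 kip/in; adequate

Total weld length L_w = 18 in. Treat welds as unit-width lines.
Polar moment about centroid: J = 2[d³/12 + d(b/2)²] = 2[9³/12 + 9×3.75²] = 374.6 in³.
Direct shear f_v = P/L_w = 26.8 / 18 = 1.489 kip/in (vertical).
Torsion M = P·e = 26.8 × 5 = 134 kip·in.
Critical point at (x, y) = (3.75, 4.5) from centroid. f_tx = M·y/J = 1.61 kip/in; f_ty = M·x/J = 1.341 kip/in.
Resultant f_max = √[f_tx² + (f_v + f_ty)²] = √[1.61² + (1.489 + 1.341)²] = 3.256 kip/in.
Capacity per unit length: φr_n = 0.75 × 0.6 × 70 × (0.707 × 0.25) = 5.568 kip/in.
3.256 ≤ 5.568 → adequate.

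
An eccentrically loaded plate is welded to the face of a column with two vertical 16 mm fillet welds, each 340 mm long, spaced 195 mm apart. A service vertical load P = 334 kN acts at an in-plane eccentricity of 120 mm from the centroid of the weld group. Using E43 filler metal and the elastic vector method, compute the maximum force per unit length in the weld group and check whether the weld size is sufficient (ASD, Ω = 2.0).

f_max ≈ 949 N/mm; adequate

E43XX → F_EXX = 430 MPa.
Total weld length L_w = 680 mm. Treat welds as unit-width lines.
Polar moment about centroid: J = 2[d³/12 + d(b/2)²] = 2[340³/12 + 340×97.5²] = 13010000 mm³.
Direct shear f_v = P/L_w = 334×10³ / 680 = 491.2 N/mm (vertical).
Torsion M = P·e = 334×10³ × 120 = 40080000 N·mm.
Critical point at (x, y) = (97.5, 170) from centroid. f_tx = M·y/J = 523.5 N/mm; f_ty = M·x/J = 300.3 N/mm.
Resultant f_max = √[f_tx² + (f_v + f_ty)²] = √[523.5² + (491.2 + 300.3)²] = 948.9 N/mm.
Capacity per unit length: r_n/Ω = (1/2.0) × 0.6 × 430 × (0.707 × 16) = 1459 N/mm.
948.9 ≤ 1459 → adequate.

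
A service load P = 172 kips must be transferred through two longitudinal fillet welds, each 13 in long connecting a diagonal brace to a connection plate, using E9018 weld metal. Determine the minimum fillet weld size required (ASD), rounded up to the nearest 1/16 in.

w = 3/8 in

E90XX → F_EXX = 90 ksi.
Total weld length L = 26 in.
Required throat t_e = P × Ω / (0.6 F_EXX × L) = 172 × 2.0 / (0.6 × 90 × 26) = 0.245 in.
Required leg w = t_e / 0.707 = 0.3466 in → use 3/8 in.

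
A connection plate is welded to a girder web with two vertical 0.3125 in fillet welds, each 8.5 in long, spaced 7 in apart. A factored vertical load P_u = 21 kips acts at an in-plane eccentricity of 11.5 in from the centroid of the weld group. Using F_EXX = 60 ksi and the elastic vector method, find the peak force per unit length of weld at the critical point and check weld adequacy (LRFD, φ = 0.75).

f_max ≈ 5.16 kip/in; adequate

Total weld length L_w = 17 in. Treat welds as unit-width lines.
Polar moment about centroid: J = 2[d³/12 + d(b/2)²] = 2[8.5³/12 + 8.5×3.5²] = 310.6 in³.
Direct shear f_v = P/L_w = 21 / 17 = 1.235 kip/in (vertical).
Torsion M = P·e = 21 × 11.5 = 241.5 kip·in.
Critical point at (x, y) = (3.5, 4.25) from centroid. f_tx = M·y/J = 3.304 kip/in; f_ty = M·x/J = 2.721 kip/in.
Resultant f_max = √[f_tx² + (f_v + f_ty)²] = √[3.304² + (1.235 + 2.721)²] = 5.155 kip/in.
Capacity per unit length: φr_n = 0.75 × 0.6 × 60 × (0.707 × 0.3125) = 5.965 kip/in.
5.155 ≤ 5.965 → adequate.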